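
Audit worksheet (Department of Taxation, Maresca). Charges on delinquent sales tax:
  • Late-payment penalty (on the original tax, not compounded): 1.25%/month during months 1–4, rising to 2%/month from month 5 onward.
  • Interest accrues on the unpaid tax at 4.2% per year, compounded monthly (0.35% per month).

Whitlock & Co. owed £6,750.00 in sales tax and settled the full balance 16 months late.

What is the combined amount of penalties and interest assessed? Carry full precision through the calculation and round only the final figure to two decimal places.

£2,345.59

Penalty, months 1–4: 4 × 1.25% × £6,750.00 = £337.50
Penalty, months 5–16: 12 × 2% × £6,750.00 = £1,620.00
Interest: £6,750.00 × ((1 + 0.0035)^16 − 1) = £6,750.00 × 0.0574943… = £388.0864…
Penalties + interest = £1,957.5000 + £388.0864… = £2,345.59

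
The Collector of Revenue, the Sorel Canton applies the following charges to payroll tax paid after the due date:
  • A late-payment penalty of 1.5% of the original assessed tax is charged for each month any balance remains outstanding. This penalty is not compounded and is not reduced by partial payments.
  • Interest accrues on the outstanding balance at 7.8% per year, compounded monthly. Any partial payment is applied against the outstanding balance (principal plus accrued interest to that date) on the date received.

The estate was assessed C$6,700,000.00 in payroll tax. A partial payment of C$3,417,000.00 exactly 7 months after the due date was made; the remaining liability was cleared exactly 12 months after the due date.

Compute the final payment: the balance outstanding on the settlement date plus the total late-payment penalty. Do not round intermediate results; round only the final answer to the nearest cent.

C$4,918,188.13

Monthly rate = 7.8% ÷ 12 = 0.65%
Balance at month 7: C$6,700,000.0000 × (1 + 0.0065)^7 = C$7,010,859.3948…
After C$3,417,000.00 payment: C$7,010,859.3948… − C$3,417,000.00 = C$3,593,859.3948…
Balance at month 12: C$3,593,859.3948… × (1 + 0.0065)^5 = C$3,712,188.1325…
Penalty: 12 × 1.5% × C$6,700,000.00 = C$1,206,000.00
Final settlement = outstanding balance + penalty = C$3,712,188.1325… + C$1,206,000.00 = C$4,918,188.13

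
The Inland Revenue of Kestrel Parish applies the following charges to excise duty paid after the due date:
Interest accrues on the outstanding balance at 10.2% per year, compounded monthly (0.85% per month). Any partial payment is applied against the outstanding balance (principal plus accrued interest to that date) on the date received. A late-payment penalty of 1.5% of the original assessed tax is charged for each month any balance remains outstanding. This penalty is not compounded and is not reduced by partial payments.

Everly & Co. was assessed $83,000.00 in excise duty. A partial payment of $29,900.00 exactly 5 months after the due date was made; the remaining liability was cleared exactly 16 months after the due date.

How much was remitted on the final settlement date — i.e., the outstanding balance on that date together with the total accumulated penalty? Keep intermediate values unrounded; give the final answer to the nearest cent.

Balance at month 5: $83,000.0000 × (1 + 0.0085)^5 = $86,587.9794…
After $29,900.00 payment: $86,587.9794… − $29,900.00 = $56,687.9794…
Balance at month 16: $56,687.9794… × (1 + 0.0085)^11 = $62,219.4124…
Penalty: 16 × 1.5% × $83,000.00 = $19,920.00
Final settlement = outstanding balance + penalty = $62,219.4124… + $19,920.00 = $82,139.41

$82,139.41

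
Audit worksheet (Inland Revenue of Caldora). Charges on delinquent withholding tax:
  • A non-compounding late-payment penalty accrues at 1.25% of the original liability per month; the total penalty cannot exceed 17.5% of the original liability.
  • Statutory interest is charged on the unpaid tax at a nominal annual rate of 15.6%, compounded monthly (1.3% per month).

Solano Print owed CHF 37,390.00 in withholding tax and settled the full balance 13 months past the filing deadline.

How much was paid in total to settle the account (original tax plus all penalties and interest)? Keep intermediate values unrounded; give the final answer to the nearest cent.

Penalty: 13 × 1.25% × CHF 37,390.00 = CHF 6,075.88… (below the 17.5% cap of CHF 6,543.25)
Interest: CHF 37,390.00 × ((1 + 0.013)^13 − 1) = CHF 37,390.00 × 0.1828312… = CHF 6,836.0604…
Total = CHF 37,390.00 + CHF 6,075.8750 + CHF 6,836.0604… = CHF 50,301.94

CHF 50,301.94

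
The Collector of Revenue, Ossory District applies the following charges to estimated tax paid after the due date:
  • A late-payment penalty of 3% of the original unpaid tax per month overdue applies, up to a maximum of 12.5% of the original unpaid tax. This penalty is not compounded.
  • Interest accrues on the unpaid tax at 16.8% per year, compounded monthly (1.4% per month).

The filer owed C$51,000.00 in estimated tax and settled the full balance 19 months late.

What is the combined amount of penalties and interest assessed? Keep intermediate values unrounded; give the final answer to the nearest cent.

Penalty (uncapped): 19 × 3% × C$51,000.00 = C$29,070.00; cap = 12.5% × C$51,000.00 = C$6,375.00 → penalty = C$6,375.00
Interest: C$51,000.00 × ((1 + 0.014)^19 − 1) = C$51,000.00 × 0.3023303… = C$15,418.8453…
Penalties + interest = C$6,375.0000 + C$15,418.8453… = C$21,793.85

C$21,793.85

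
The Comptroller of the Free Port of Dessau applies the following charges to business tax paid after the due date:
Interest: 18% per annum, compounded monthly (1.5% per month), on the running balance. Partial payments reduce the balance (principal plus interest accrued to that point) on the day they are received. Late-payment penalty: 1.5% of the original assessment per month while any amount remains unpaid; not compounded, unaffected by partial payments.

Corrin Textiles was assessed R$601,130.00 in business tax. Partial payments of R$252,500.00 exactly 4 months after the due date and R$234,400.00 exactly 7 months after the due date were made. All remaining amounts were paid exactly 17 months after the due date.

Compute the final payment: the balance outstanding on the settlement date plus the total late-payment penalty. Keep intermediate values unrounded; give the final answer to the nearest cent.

Balance at month 4: R$601,130.0000 × (1 + 0.015)^4 = R$638,017.4712…
After R$252,500.00 payment: R$638,017.4712… − R$252,500.00 = R$385,517.4712…
Balance at month 7: R$385,517.4712… × (1 + 0.015)^3 = R$403,127.2828…
After R$234,400.00 payment: R$403,127.2828… − R$234,400.00 = R$168,727.2828…
Balance at month 17: R$168,727.2828… × (1 + 0.015)^10 = R$195,814.9000…
Penalty: 17 × 1.5% × R$601,130.00 = R$153,288.15
Final settlement = outstanding balance + penalty = R$195,814.9000… + R$153,288.15 = R$349,103.05

R$349,103.05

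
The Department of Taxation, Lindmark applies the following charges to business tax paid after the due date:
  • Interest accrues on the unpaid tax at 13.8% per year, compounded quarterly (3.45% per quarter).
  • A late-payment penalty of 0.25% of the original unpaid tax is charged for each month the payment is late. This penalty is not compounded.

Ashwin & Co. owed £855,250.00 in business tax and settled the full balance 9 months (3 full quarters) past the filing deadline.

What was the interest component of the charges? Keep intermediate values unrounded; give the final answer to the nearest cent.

£91,607.38

Interest: £855,250.00 × ((1 + 0.0345)^3 − 1) = £855,250.00 × 0.1071118… = £91,607.3786…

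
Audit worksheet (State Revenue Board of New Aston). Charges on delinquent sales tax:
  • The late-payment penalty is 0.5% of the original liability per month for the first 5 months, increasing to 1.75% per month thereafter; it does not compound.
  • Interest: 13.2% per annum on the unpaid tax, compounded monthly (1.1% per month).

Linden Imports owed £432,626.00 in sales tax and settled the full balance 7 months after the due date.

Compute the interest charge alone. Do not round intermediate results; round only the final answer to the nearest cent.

Interest: £432,626.00 × ((1 + 0.011)^7 − 1) = £432,626.00 × 0.0795881… = £34,431.8817…

£34,431.88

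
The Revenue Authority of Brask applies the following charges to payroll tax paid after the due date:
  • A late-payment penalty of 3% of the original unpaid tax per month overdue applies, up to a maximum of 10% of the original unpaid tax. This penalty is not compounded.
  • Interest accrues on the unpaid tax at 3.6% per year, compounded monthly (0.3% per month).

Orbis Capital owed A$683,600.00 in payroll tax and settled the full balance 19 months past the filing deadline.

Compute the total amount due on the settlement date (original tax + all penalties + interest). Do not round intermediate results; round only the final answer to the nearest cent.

A$791,995.36

Penalty (uncapped): 19 × 3% × A$683,600.00 = A$389,652.00; cap = 10% × A$683,600.00 = A$68,360.00 → penalty = A$68,360.00
Interest: A$683,600.00 × ((1 + 0.003)^19 − 1) = A$683,600.00 × 0.0585655… = A$40,035.3620…
Total = A$683,600.00 + A$68,360.0000 + A$40,035.3620… = A$791,995.36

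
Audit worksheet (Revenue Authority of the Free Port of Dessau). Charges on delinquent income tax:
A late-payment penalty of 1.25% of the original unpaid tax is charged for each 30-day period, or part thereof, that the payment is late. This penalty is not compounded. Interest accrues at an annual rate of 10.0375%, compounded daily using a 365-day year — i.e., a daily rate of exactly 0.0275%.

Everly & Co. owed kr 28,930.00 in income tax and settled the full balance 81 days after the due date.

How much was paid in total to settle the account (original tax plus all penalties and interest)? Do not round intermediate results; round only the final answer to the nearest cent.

kr 30,666.43

Penalty periods: ⌈81/30⌉ = 3; penalty = 3 × 1.25% × kr 28,930.00 = kr 1,084.88…
Interest: kr 28,930.00 × ((1 + 0.000275)^81 − 1) = kr 28,930.00 × 0.02252181… = kr 651.5559…
Total = kr 28,930.00 + kr 1,084.8750 + kr 651.5559… = kr 30,666.43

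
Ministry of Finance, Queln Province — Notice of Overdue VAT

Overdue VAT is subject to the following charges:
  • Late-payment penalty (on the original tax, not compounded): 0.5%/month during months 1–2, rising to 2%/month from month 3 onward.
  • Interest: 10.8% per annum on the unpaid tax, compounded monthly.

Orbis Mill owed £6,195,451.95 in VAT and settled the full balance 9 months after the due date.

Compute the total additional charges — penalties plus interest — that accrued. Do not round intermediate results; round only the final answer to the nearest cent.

Penalty, months 1–2: 2 × 0.5% × £6,195,451.95 = £61,954.52…
Penalty, months 3–9: 7 × 2% × £6,195,451.95 = £867,363.27…
Interest (10.8%/yr ÷ 12 = 0.9%/month): £6,195,451.95 × ((1 + 0.009)^9 − 1) = £520,282.0986…
Penalties + interest = £929,317.7925 + £520,282.0986… = £1,449,599.89

£1,449,599.89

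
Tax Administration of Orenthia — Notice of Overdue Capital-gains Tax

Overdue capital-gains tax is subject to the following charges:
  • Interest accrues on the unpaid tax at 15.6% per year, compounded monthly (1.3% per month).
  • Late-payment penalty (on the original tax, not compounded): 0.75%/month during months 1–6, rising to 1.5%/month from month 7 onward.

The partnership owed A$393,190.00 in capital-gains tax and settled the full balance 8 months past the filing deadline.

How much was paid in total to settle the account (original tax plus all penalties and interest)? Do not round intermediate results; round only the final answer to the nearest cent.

A$465,480.75

Penalty, months 1–6: 6 × 0.75% × A$393,190.00 = A$17,693.55
Penalty, months 7–8: 2 × 1.5% × A$393,190.00 = A$11,795.70
Interest: A$393,190.00 × ((1 + 0.013)^8 − 1) = A$393,190.00 × 0.1088571… = A$42,801.5044…
Total = A$393,190.00 + A$29,489.2500 + A$42,801.5044… = A$465,480.75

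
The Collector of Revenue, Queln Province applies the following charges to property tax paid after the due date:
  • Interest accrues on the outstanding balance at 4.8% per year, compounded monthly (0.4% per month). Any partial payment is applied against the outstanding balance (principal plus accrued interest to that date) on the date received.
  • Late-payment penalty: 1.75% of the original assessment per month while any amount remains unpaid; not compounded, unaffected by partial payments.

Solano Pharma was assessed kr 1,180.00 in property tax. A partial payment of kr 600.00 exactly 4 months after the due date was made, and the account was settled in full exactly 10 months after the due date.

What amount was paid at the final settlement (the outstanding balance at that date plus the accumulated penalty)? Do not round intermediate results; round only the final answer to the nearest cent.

Balance at month 4: kr 1,180.0000 × (1 + 0.004)^4 = kr 1,198.9936…
After kr 600.00 payment: kr 1,198.9936… − kr 600.00 = kr 598.9936…
Balance at month 10: kr 598.9936… × (1 + 0.004)^6 = kr 613.5140…
Penalty: 10 × 1.75% × kr 1,180.00 = kr 206.50
Final settlement = outstanding balance + penalty = kr 613.5140… + kr 206.50 = kr 820.01

kr 820.01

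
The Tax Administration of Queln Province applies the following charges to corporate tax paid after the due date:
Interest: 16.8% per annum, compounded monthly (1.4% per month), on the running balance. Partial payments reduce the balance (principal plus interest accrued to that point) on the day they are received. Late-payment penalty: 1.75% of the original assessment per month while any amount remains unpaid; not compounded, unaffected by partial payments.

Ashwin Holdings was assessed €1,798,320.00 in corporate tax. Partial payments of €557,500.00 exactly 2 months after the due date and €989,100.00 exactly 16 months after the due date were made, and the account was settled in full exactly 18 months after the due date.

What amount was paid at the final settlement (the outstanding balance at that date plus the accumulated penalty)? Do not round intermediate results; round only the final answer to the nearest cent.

Balance at month 2: €1,798,320.0000 × (1 + 0.014)^2 = €1,849,025.4307…
After €557,500.00 payment: €1,849,025.4307… − €557,500.00 = €1,291,525.4307…
Balance at month 16: €1,291,525.4307… × (1 + 0.014)^14 = €1,569,041.1441…
After €989,100.00 payment: €1,569,041.1441… − €989,100.00 = €579,941.1441…
Balance at month 18: €579,941.1441… × (1 + 0.014)^2 = €596,293.1646…
Penalty: 18 × 1.75% × €1,798,320.00 = €566,470.80
Final settlement = outstanding balance + penalty = €596,293.1646… + €566,470.80 = €1,162,763.96

€1,162,763.96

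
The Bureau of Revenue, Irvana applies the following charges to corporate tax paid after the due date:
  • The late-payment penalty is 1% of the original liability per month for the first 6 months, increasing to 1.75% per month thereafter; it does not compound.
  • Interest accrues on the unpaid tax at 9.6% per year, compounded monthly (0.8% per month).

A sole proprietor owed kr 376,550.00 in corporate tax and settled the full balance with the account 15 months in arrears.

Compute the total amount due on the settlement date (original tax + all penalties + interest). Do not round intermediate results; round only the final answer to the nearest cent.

Penalty, months 1–6: 6 × 1% × kr 376,550.00 = kr 22,593.00
Penalty, months 7–15: 9 × 1.75% × kr 376,550.00 = kr 59,306.63…
Interest: kr 376,550.00 × ((1 + 0.008)^15 − 1) = kr 376,550.00 × 0.1269587… = kr 47,806.2799…
Total = kr 376,550.00 + kr 81,899.6250 + kr 47,806.2799… = kr 506,255.90

kr 506,255.90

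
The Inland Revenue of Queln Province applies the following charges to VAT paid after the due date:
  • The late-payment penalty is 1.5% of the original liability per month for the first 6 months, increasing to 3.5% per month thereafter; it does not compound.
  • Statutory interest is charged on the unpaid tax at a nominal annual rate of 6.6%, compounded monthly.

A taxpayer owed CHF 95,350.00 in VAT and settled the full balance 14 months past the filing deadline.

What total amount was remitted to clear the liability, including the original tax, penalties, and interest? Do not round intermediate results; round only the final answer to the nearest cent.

Penalty, months 1–6: 6 × 1.5% × CHF 95,350.00 = CHF 8,581.50
Penalty, months 7–14: 8 × 3.5% × CHF 95,350.00 = CHF 26,698.00
Interest (6.6%/yr ÷ 12 = 0.55%/month): CHF 95,350.00 × ((1 + 0.0055)^14 − 1) = CHF 7,610.2875…
Total = CHF 95,350.00 + CHF 35,279.5000 + CHF 7,610.2875… = CHF 138,239.79

CHF 138,239.79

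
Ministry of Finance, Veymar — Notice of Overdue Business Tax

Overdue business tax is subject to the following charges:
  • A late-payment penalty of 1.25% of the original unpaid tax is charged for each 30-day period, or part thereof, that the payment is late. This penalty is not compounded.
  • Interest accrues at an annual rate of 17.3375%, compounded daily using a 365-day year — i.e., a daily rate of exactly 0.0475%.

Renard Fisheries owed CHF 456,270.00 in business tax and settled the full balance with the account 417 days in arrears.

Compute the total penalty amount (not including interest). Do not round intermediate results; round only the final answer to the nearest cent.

CHF 79,847.25

Penalty periods: ⌈417/30⌉ = 14; penalty = 14 × 1.25% × CHF 456,270.00 = CHF 79,847.25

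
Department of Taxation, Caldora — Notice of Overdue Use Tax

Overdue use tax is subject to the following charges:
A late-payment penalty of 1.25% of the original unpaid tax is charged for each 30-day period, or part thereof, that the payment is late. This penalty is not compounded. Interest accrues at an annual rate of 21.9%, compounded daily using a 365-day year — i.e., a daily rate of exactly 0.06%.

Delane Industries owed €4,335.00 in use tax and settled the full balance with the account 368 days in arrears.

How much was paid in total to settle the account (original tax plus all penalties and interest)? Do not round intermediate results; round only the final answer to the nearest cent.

Penalty periods: ⌈368/30⌉ = 13; penalty = 13 × 1.25% × €4,335.00 = €704.44…
Interest: €4,335.00 × ((1 + 0.0006)^368 − 1) = €4,335.00 × 0.24699142… = €1,070.7078…
Total = €4,335.00 + €704.4375 + €1,070.7078… = €6,110.15

€6,110.15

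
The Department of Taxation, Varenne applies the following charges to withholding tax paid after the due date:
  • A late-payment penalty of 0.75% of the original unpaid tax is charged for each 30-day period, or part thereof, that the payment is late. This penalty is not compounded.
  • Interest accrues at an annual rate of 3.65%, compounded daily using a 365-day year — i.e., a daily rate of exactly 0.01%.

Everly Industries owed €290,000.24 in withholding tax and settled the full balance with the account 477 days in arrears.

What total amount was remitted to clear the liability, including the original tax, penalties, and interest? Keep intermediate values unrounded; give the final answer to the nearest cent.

Penalty periods: ⌈477/30⌉ = 16; penalty = 16 × 0.75% × €290,000.24 = €34,800.03…
Interest: €290,000.24 × ((1 + 0.0001)^477 − 1) = €290,000.24 × 0.04885345… = €14,167.5122…
Total = €290,000.24 + €34,800.0288 + €14,167.5122… = €338,967.78

€338,967.78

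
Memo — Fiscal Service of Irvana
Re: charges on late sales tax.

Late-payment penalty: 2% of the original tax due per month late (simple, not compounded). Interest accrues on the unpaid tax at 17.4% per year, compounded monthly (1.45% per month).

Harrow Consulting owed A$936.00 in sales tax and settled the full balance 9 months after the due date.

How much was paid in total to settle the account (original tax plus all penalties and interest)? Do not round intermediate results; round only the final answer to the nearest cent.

Late-payment penalty = 2% × A$936.00 × 9 mo = A$168.48
Interest: A$936.00 × ((1 + 0.0145)^9 − 1) = A$936.00 × 0.1383307… = A$129.4776…
Total = A$936.00 + A$168.4800 + A$129.4776… = A$1,233.96

A$1,233.96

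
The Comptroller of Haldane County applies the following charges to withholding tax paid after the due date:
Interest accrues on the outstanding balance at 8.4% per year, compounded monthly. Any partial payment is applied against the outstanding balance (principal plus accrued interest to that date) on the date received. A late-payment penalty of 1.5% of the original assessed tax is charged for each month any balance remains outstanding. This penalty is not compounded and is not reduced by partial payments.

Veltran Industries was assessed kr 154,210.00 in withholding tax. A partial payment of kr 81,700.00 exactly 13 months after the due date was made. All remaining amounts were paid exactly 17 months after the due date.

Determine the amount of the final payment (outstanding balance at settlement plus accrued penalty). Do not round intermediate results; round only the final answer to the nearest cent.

Monthly rate = 8.4% ÷ 12 = 0.7%
Balance at month 13: kr 154,210.0000 × (1 + 0.007)^13 = kr 168,847.8964…
After kr 81,700.00 payment: kr 168,847.8964… − kr 81,700.00 = kr 87,147.8964…
Balance at month 17: kr 87,147.8964… × (1 + 0.007)^4 = kr 89,613.7788…
Penalty: 17 × 1.5% × kr 154,210.00 = kr 39,323.55
Final settlement = outstanding balance + penalty = kr 89,613.7788… + kr 39,323.55 = kr 128,937.33

kr 128,937.33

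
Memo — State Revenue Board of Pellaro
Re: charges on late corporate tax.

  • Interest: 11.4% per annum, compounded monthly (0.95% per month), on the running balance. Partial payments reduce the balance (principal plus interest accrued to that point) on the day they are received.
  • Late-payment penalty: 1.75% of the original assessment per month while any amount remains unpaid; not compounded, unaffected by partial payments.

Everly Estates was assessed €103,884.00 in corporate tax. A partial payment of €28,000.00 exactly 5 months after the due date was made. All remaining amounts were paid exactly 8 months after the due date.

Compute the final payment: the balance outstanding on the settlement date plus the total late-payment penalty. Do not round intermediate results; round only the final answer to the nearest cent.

€97,784.90

Balance at month 5: €103,884.0000 × (1 + 0.0095)^5 = €108,913.1402…
After €28,000.00 payment: €108,913.1402… − €28,000.00 = €80,913.1402…
Balance at month 8: €80,913.1402… × (1 + 0.0095)^3 = €83,241.1413…
Penalty: 8 × 1.75% × €103,884.00 = €14,543.76
Final settlement = outstanding balance + penalty = €83,241.1413… + €14,543.76 = €97,784.90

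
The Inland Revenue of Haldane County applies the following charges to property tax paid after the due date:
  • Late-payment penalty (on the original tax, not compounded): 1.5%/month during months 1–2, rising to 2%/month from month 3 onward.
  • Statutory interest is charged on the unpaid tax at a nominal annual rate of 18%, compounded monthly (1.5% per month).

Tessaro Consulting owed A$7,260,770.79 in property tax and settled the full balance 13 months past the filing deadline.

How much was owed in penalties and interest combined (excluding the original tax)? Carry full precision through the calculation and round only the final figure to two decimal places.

A$3,365,748.05

Penalty, months 1–2: 2 × 1.5% × A$7,260,770.79 = A$217,823.12…
Penalty, months 3–13: 11 × 2% × A$7,260,770.79 = A$1,597,369.57…
Interest: A$7,260,770.79 × ((1 + 0.015)^13 − 1) = A$7,260,770.79 × 0.2135524… = A$1,550,555.3478…
Penalties + interest = A$1,815,192.6975 + A$1,550,555.3478… = A$3,365,748.05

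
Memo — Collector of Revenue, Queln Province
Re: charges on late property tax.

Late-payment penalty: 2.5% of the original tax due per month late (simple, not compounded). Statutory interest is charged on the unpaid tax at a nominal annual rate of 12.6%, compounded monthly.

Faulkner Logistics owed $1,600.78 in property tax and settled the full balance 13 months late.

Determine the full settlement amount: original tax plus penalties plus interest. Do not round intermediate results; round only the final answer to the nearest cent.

Late-payment penalty: 13 × 2.5% × $1,600.78 = $520.25…
Interest (12.6%/yr ÷ 12 = 1.05%/month): $1,600.78 × ((1 + 0.0105)^13 − 1) = $232.8165…
Total = $1,600.78 + $520.2535 + $232.8165… = $2,353.85

$2,353.85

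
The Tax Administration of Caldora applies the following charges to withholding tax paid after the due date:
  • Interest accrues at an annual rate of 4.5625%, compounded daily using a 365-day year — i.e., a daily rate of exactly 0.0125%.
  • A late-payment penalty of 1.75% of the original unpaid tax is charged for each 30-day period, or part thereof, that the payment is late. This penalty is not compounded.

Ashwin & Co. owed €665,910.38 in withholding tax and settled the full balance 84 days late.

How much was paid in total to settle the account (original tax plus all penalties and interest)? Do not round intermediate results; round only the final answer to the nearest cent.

Penalty periods: ⌈84/30⌉ = 3; penalty = 3 × 1.75% × €665,910.38 = €34,960.29…
Interest: €665,910.38 × ((1 + 0.000125)^84 − 1) = €665,910.38 × 0.01055466… = €7,028.4545…
Total = €665,910.38 + €34,960.2950… + €7,028.4545… = €707,899.13

€707,899.13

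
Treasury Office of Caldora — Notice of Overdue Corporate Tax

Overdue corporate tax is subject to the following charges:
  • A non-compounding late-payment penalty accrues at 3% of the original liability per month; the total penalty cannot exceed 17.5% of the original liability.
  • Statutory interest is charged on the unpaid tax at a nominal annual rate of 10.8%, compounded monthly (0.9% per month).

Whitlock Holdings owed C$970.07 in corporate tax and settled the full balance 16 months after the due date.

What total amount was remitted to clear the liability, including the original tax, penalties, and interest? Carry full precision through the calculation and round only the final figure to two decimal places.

C$1,289.36

Penalty (uncapped): 16 × 3% × C$970.07 = C$465.63…; cap = 17.5% × C$970.07 = C$169.76… → penalty = C$169.76…
Interest: C$970.07 × ((1 + 0.009)^16 − 1) = C$970.07 × 0.1541404… = C$149.5270…
Total = C$970.07 + C$169.7623… + C$149.5270… = C$1,289.36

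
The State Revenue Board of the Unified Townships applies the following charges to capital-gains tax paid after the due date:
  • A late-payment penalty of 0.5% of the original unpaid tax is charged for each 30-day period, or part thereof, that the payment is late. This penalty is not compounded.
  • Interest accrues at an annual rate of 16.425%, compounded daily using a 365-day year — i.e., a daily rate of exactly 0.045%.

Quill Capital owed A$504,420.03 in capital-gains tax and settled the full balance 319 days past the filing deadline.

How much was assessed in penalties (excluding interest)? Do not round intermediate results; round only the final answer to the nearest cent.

A$27,743.10

Penalty periods: ⌈319/30⌉ = 11; penalty = 11 × 0.5% × A$504,420.03 = A$27,743.10…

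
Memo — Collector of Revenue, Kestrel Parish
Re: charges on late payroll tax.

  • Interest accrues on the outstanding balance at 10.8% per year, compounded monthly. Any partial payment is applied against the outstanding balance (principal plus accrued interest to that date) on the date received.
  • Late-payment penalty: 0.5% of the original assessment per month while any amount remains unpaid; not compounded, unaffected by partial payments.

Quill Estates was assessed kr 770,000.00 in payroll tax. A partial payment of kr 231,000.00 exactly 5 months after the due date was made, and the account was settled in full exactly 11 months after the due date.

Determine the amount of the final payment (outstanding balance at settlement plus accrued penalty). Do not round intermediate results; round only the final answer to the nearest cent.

Monthly rate = 10.8% ÷ 12 = 0.9%
Balance at month 5: kr 770,000.0000 × (1 + 0.009)^5 = kr 805,279.3386…
After kr 231,000.00 payment: kr 805,279.3386… − kr 231,000.00 = kr 574,279.3386…
Balance at month 11: kr 574,279.3386… × (1 + 0.009)^6 = kr 605,996.6020…
Penalty: 11 × 0.5% × kr 770,000.00 = kr 42,350.00
Final settlement = outstanding balance + penalty = kr 605,996.6020… + kr 42,350.00 = kr 648,346.60

kr 648,346.60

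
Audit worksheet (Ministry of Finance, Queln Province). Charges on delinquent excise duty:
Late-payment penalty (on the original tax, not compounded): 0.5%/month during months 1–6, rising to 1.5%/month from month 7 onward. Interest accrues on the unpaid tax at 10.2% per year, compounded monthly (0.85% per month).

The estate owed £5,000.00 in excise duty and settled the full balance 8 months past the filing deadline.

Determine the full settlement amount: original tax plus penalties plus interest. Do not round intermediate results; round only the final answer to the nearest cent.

£5,650.29

Penalty, months 1–6: 6 × 0.5% × £5,000.00 = £150.00
Penalty, months 7–8: 2 × 1.5% × £5,000.00 = £150.00
Interest: £5,000.00 × ((1 + 0.0085)^8 − 1) = £5,000.00 × 0.0700578… = £350.2888…
Total = £5,000.00 + £300.0000 + £350.2888… = £5,650.29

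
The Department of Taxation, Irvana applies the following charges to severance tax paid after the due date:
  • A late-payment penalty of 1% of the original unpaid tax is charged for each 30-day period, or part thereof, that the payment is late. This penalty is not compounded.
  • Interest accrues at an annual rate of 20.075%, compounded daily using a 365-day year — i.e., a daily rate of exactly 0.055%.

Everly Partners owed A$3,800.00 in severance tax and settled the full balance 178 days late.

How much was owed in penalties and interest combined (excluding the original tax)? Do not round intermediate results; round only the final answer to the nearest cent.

A$618.73

Penalty periods: ⌈178/30⌉ = 6; penalty = 6 × 1% × A$3,800.00 = A$228.00
Interest: A$3,800.00 × ((1 + 0.00055)^178 − 1) = A$3,800.00 × 0.10282281… = A$390.7267…
Penalties + interest = A$228.0000 + A$390.7267… = A$618.73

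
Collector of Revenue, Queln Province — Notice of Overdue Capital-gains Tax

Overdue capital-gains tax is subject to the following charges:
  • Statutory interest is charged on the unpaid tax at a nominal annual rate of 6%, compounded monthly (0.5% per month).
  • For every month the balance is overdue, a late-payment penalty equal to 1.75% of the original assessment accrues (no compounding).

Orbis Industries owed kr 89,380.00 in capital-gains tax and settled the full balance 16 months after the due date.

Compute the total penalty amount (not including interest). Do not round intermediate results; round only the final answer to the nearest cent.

kr 25,026.40

Late-payment penalty: 16 × 1.75% × kr 89,380.00 = kr 25,026.40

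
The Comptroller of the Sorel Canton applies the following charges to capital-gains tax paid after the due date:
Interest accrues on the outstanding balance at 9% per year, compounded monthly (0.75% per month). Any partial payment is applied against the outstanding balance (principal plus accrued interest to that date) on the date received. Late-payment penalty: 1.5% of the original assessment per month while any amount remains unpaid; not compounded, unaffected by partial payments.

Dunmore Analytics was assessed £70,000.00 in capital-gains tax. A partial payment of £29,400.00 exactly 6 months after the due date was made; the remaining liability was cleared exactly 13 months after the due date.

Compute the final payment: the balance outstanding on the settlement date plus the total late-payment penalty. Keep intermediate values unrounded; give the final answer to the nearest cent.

£59,812.07

Balance at month 6: £70,000.0000 × (1 + 0.0075)^6 = £73,209.6565…
After £29,400.00 payment: £73,209.6565… − £29,400.00 = £43,809.6565…
Balance at month 13: £43,809.6565… × (1 + 0.0075)^7 = £46,162.0653…
Penalty: 13 × 1.5% × £70,000.00 = £13,650.00
Final settlement = outstanding balance + penalty = £46,162.0653… + £13,650.00 = £59,812.07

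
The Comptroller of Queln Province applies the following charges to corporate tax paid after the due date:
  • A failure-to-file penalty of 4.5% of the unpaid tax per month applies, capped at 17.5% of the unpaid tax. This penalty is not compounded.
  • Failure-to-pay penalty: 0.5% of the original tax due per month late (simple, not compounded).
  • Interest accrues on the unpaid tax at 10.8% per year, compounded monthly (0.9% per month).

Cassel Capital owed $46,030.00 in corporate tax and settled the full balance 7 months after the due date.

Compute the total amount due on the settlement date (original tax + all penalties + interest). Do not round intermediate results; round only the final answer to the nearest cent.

Failure-to-file: 7 × 4.5% × $46,030.00 = $14,499.45, capped at 17.5% × $46,030.00 = $8,055.25
Failure-to-pay penalty: 7 × 0.5% × $46,030.00 = $1,611.05
Interest: $46,030.00 × ((1 + 0.009)^7 − 1) = $46,030.00 × 0.0647267… = $2,979.3721…
Total = $46,030.00 + $9,666.3000 + $2,979.3721… = $58,675.67

$58,675.67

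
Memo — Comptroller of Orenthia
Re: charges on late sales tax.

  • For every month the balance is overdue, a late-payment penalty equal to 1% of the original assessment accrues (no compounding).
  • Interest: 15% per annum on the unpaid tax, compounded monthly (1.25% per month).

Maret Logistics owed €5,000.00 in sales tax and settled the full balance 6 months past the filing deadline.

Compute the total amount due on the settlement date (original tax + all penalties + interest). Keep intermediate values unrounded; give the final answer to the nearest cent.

€5,686.92

Late-payment penalty: 6 × 1% × €5,000.00 = €300.00
Interest: €5,000.00 × ((1 + 0.0125)^6 − 1) = €5,000.00 × 0.0773832… = €386.9159…
Total = €5,000.00 + €300.0000 + €386.9159… = €5,686.92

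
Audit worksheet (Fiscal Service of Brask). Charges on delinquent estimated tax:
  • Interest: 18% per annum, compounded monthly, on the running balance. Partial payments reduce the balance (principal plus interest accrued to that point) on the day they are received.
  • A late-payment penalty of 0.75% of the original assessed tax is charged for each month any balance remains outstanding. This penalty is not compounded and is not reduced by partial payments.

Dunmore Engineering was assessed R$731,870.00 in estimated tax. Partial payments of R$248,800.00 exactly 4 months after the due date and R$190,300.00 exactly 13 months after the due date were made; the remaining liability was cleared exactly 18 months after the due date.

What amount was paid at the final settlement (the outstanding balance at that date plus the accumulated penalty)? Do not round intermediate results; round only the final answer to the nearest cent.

Monthly rate = 18% ÷ 12 = 1.5%
Balance at month 4: R$731,870.0000 × (1 + 0.015)^4 = R$776,780.1418…
After R$248,800.00 payment: R$776,780.1418… − R$248,800.00 = R$527,980.1418…
Balance at month 13: R$527,980.1418… × (1 + 0.015)^9 = R$603,687.2013…
After R$190,300.00 payment: R$603,687.2013… − R$190,300.00 = R$413,387.2013…
Balance at month 18: R$413,387.2013… × (1 + 0.015)^5 = R$445,335.4194…
Penalty: 18 × 0.75% × R$731,870.00 = R$98,802.45
Final settlement = outstanding balance + penalty = R$445,335.4194… + R$98,802.45 = R$544,137.87

R$544,137.87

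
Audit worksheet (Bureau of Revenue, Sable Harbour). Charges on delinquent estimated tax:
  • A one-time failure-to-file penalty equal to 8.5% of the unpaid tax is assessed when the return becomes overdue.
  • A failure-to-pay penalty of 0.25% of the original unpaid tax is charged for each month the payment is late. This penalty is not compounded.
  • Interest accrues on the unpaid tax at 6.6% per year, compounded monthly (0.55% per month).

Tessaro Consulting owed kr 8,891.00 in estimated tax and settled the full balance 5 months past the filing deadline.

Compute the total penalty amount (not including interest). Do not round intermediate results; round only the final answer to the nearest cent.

kr 866.87

Failure-to-file penalty: 8.5% × kr 8,891.00 = kr 755.74…
Failure-to-pay penalty = 0.25% × kr 8,891.00 × 5 mo = kr 111.14…
Total penalty = kr 755.74… + kr 111.14… = kr 866.87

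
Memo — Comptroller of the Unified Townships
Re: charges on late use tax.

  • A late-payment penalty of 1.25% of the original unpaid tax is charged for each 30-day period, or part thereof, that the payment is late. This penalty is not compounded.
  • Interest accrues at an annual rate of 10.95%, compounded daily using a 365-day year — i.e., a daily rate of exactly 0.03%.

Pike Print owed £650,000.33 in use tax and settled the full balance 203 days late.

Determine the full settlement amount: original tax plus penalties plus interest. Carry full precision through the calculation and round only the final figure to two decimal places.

Penalty periods: ⌈203/30⌉ = 7; penalty = 7 × 1.25% × £650,000.33 = £56,875.03…
Interest: £650,000.33 × ((1 + 0.0003)^203 − 1) = £650,000.33 × 0.06278292… = £40,808.9207…
Total = £650,000.33 + £56,875.0289… + £40,808.9207… = £747,684.28

£747,684.28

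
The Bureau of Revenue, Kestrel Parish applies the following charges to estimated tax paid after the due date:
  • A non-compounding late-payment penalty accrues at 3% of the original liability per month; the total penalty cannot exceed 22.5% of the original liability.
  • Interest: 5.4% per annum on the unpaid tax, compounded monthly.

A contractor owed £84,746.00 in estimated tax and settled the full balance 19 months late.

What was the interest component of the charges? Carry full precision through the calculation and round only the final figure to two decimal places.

Interest (5.4%/yr ÷ 12 = 0.45%/month): £84,746.00 × ((1 + 0.0045)^19 − 1) = £7,546.8568…

£7,546.86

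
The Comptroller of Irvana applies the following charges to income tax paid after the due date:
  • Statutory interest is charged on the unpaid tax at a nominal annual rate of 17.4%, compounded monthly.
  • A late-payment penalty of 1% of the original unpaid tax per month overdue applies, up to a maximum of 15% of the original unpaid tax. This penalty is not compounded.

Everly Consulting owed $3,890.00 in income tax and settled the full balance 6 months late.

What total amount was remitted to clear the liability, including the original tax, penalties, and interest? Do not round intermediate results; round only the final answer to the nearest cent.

Penalty: 6 × 1% × $3,890.00 = $233.40 (below the 15% cap of $583.50)
Interest (17.4%/yr ÷ 12 = 1.45%/month): $3,890.00 × ((1 + 0.0145)^6 − 1) = $350.9379…
Total = $3,890.00 + $233.4000 + $350.9379… = $4,474.34

$4,474.34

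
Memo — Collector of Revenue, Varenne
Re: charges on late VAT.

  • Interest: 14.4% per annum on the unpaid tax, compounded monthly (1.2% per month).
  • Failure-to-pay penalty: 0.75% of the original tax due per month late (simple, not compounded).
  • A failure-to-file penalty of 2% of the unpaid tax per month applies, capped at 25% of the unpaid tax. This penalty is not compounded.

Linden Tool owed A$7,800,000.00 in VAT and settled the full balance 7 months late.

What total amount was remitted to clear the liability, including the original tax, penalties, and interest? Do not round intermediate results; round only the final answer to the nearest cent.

A$9,980,764.65

Failure-to-file: 7 × 2% × A$7,800,000.00 = A$1,092,000.00 (under the 25% cap)
Failure-to-pay penalty = 0.75% × A$7,800,000.00 × 7 mo = A$409,500.00
Interest: A$7,800,000.00 × ((1 + 0.012)^7 − 1) = A$7,800,000.00 × 0.0870852… = A$679,264.6458…
Total = A$7,800,000.00 + A$1,501,500.0000 + A$679,264.6458… = A$9,980,764.65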